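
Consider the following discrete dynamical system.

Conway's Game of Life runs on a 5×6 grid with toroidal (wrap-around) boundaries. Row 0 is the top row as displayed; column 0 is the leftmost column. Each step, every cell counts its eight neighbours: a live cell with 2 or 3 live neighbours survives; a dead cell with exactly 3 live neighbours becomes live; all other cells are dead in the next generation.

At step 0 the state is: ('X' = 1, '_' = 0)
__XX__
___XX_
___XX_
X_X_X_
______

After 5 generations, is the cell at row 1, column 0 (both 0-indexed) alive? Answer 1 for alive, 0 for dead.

k=0  __XX__
___XX_
___XX_
X_X_X_
______
k=1  __XXX_
______
__X___
____XX
_XX___
k=2  _XXX__
__X___
______
_XXX__
_XX__X
k=3  X__X__
_XXX__
_X_X__
XX_X__
____X_
k=4  _X_XX_
XX_XX_
___XX_
XX_XX_
XXXXXX
k=5  ______
XX____
______
______
______

1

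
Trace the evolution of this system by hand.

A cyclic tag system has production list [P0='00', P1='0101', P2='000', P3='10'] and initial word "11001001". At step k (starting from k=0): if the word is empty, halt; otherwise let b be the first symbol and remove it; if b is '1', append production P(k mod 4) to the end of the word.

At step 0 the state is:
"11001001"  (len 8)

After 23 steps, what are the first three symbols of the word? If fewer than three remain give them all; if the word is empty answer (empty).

100

gen 0: "11001001"  (len 8)
gen 1: "100100100"  (len 9)
gen 2: "001001000101"  (len 12)
gen 3: "01001000101"  (len 11)
gen 4: "1001000101"  (len 10)
gen 5: "00100010100"  (len 11)
gen 6: "0100010100"  (len 10)
gen 7: "100010100"  (len 9)
gen 8: "0001010010"  (len 10)
gen 9: "001010010"  (len 9)
gen 10: "01010010"  (len 8)
gen 11: "1010010"  (len 7)
gen 12: "01001010"  (len 8)
gen 13: "1001010"  (len 7)
gen 14: "0010100101"  (len 10)
gen 15: "010100101"  (len 9)
gen 16: "10100101"  (len 8)
gen 17: "010010100"  (len 9)
gen 18: "10010100"  (len 8)
gen 19: "0010100000"  (len 10)
gen 20: "010100000"  (len 9)
gen 21: "10100000"  (len 8)
gen 22: "01000000101"  (len 11)
gen 23: "1000000101"  (len 10)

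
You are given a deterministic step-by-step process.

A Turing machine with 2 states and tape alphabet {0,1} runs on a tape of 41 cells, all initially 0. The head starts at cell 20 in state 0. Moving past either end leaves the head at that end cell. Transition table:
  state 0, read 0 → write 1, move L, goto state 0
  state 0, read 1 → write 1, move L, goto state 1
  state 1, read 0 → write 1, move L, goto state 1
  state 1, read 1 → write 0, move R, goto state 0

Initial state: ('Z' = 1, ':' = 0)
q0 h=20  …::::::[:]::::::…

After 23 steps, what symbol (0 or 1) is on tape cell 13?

1

gen 0: q0 h=20  …::::::[:]::::::…
gen 1: q0 h=19  …::::::[:]Z:::::…
gen 2: q0 h=18  …::::::[:]ZZ::::…
gen 3: q0 h=17  …::::::[:]ZZZ:::…
gen 4: q0 h=16  …::::::[:]ZZZZ::…
gen 5: q0 h=15  …::::::[:]ZZZZZ:…
gen 6: q0 h=14  …::::::[:]ZZZZZZ…
gen 7: q0 h=13  …::::::[:]ZZZZZZ…
gen 8: q0 h=12  …::::::[:]ZZZZZZ…
gen 9: q0 h=11  …::::::[:]ZZZZZZ…
gen 10: q0 h=10  …::::::[:]ZZZZZZ…
gen 11: q0 h= 9  …::::::[:]ZZZZZZ…
gen 12: q0 h= 8  …::::::[:]ZZZZZZ…
gen 13: q0 h= 7  …::::::[:]ZZZZZZ…
gen 14: q0 h= 6  |::::::[:]ZZZZZZ…
gen 15: q0 h= 5  |:::::[:]ZZZZZZ…
gen 16: q0 h= 4  |::::[:]ZZZZZZ…
gen 17: q0 h= 3  |:::[:]ZZZZZZ…
gen 18: q0 h= 2  |::[:]ZZZZZZ…
gen 19: q0 h= 1  |:[:]ZZZZZZ…
gen 20: q0 h= 0  |[:]ZZZZZZ…
gen 21: q0 h= 0  |[Z]ZZZZZZ…
gen 22: q1 h= 0  |[Z]ZZZZZZ…
gen 23: q0 h= 1  |:[Z]ZZZZZZ…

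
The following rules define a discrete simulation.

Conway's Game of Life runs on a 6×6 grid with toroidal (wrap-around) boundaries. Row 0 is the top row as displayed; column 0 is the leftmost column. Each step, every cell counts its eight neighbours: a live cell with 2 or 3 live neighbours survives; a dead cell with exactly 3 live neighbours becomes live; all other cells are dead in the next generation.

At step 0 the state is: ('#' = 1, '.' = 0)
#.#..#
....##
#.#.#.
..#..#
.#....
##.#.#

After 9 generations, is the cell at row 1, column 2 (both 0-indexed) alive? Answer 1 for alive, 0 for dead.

0

gen 0: #.#..#
....##
#.#.#.
..#..#
.#....
##.#.#
gen 1: ..##..
....#.
##..#.
#.##.#
.#..##
....##
gen 2: ...#.#
.##.##
###.#.
..##..
.##...
#.#..#
gen 3: ...#..
......
#...#.
#.....
#.....
#.####
gen 4: ..##.#
......
.....#
##....
#..##.
######
gen 5: .....#
....#.
#.....
##..#.
......
......
gen 6: ......
.....#
##....
##...#
......
......
gen 7: ......
#.....
.#....
.#...#
#.....
......
gen 8: ......
......
.#....
.#....
#.....
......
gen 9: ......
......
......
##....
......
......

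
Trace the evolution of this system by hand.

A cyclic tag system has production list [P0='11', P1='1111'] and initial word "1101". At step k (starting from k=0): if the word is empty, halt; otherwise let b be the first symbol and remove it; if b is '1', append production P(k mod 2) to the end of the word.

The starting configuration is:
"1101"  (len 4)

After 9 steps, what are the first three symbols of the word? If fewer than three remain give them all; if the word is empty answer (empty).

t=0: "1101"  (len 4)
t=1: "10111"  (len 5)
t=2: "01111111"  (len 8)
t=3: "1111111"  (len 7)
t=4: "1111111111"  (len 10)
t=5: "11111111111"  (len 11)
t=6: "11111111111111"  (len 14)
t=7: "111111111111111"  (len 15)
t=8: "111111111111111111"  (len 18)
t=9: "1111111111111111111"  (len 19)

111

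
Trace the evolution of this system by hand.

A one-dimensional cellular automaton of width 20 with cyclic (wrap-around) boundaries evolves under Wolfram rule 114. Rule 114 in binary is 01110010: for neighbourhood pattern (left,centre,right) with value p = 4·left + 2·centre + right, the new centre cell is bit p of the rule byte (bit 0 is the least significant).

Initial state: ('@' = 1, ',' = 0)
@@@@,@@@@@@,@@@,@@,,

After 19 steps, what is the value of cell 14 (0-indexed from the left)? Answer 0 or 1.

1

gen 0: @@@@,@@@@@@,@@@,@@,,
gen 1: ,,,@@,,,,,@@,,@@,@@@
gen 2: @,@,@@,,,@,@@@,@@,,@
gen 3: @@,@,@@,@,@,,@@,@@@,
gen 4: ,@@,@,@@,@,@@,@@,,@@
gen 5: @,@@,@,@@,@,@@,@@@,@
gen 6: @@,@@,@,@@,@,@@,,@@,
gen 7: ,@@,@@,@,@@,@,@@@,@@
gen 8: @,@@,@@,@,@@,@,,@@,@
gen 9: @@,@@,@@,@,@@,@@,@@,
gen 10: ,@@,@@,@@,@,@@,@@,@@
gen 11: @,@@,@@,@@,@,@@,@@,@
gen 12: @@,@@,@@,@@,@,@@,@@,
gen 13: ,@@,@@,@@,@@,@,@@,@@
gen 14: @,@@,@@,@@,@@,@,@@,@
gen 15: @@,@@,@@,@@,@@,@,@@,
gen 16: ,@@,@@,@@,@@,@@,@,@@
gen 17: @,@@,@@,@@,@@,@@,@,@
gen 18: @@,@@,@@,@@,@@,@@,@,
gen 19: ,@@,@@,@@,@@,@@,@@,@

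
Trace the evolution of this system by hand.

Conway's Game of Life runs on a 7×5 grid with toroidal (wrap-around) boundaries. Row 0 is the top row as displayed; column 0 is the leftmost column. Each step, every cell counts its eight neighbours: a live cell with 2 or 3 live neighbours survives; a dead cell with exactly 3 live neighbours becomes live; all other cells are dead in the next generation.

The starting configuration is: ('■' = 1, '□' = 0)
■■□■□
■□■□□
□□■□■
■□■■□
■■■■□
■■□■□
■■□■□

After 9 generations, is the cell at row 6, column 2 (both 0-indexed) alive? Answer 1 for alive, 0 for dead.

1

[0] ■■□■□
■□■□□
□□■□■
■□■■□
■■■■□
■■□■□
■■□■□
[1] □□□■□
■□■□□
■□■□■
■□□□□
□□□□□
□□□■□
□□□■□
[2] □□■■■
■□■□□
■□□■■
■■□□■
□□□□□
□□□□□
□□■■■
[3] ■□□□□
■□■□□
□□■■□
□■□■□
■□□□□
□□□■□
□□■□■
[4] ■□□■■
□□■■■
□□□■■
□■□■■
□□■□■
□□□■■
□□□■■
[5] ■□□□□
□□■□□
□□□□□
□□□□□
□□■□□
■□■□□
□□■□□
[6] □■□□□
□□□□□
□□□□□
□□□□□
□■□□□
□□■■□
□□□□□
[7] □□□□□
□□□□□
□□□□□
□□□□□
□□■□□
□□■□□
□□■□□
[8] □□□□□
□□□□□
□□□□□
□□□□□
□□□□□
□■■■□
□□□□□
[9] □□□□□
□□□□□
□□□□□
□□□□□
□□■□□
□□■□□
□□■□□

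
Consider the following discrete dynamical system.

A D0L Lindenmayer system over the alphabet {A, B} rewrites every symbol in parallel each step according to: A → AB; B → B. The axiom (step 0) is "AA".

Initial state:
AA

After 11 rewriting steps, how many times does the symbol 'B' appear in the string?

gen 0: AA
gen 1: ABAB
gen 2: ABBABB
gen 3: ABBBABBB
gen 4: ABBBBABBBB
gen 5: ABBBBBABBBBB
gen 6: ABBBBBBABBBBBB
gen 7: ABBBBBBBABBBBBBB
gen 8: ABBBBBBBBABBBBBBBB
gen 9: ABBBBBBBBBABBBBBBBBB
gen 10: ABBBBBBBBBBABBBBBBBBBB
gen 11: ABBBBBBBBBBBABBBBBBBBBBB

22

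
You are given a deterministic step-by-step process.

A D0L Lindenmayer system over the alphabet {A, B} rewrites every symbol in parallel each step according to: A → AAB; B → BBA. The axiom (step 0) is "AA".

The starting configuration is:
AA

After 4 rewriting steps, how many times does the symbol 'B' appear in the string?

gen 0: AA
gen 1: AABAAB
gen 2: AABAABBBAAABAABBBA
gen 3: AABAABBBAAABAABBBABBABBAAABAABAABBBAAABAABBBABBABBAAAB
gen 4: AABAABBBAAABAABBBABBABBAAABAABAABBBAAABAABBBABBABBAAABBBAB…AAABAABAABBBAAABAABBBABBABBAAABBBABBAAABBBABBAAABAABAABBBA  (len 162)

80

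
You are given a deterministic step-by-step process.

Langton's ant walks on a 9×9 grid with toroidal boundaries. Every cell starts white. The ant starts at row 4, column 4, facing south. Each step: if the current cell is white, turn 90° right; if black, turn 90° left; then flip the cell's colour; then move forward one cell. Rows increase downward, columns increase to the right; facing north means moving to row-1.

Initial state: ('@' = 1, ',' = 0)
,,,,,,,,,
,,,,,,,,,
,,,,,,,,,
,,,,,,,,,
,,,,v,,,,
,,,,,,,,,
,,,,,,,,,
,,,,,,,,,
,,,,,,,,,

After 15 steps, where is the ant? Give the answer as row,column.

[0] ,,,,,,,,,
,,,,,,,,,
,,,,,,,,,
,,,,,,,,,
,,,,v,,,,
,,,,,,,,,
,,,,,,,,,
,,,,,,,,,
,,,,,,,,,
[1] ,,,,,,,,,
,,,,,,,,,
,,,,,,,,,
,,,,,,,,,
,,,<@,,,,
,,,,,,,,,
,,,,,,,,,
,,,,,,,,,
,,,,,,,,,
[2] ,,,,,,,,,
,,,,,,,,,
,,,,,,,,,
,,,^,,,,,
,,,@@,,,,
,,,,,,,,,
,,,,,,,,,
,,,,,,,,,
,,,,,,,,,
[3] ,,,,,,,,,
,,,,,,,,,
,,,,,,,,,
,,,@>,,,,
,,,@@,,,,
,,,,,,,,,
,,,,,,,,,
,,,,,,,,,
,,,,,,,,,
[4] ,,,,,,,,,
,,,,,,,,,
,,,,,,,,,
,,,@@,,,,
,,,@v,,,,
,,,,,,,,,
,,,,,,,,,
,,,,,,,,,
,,,,,,,,,
[5] ,,,,,,,,,
,,,,,,,,,
,,,,,,,,,
,,,@@,,,,
,,,@,>,,,
,,,,,,,,,
,,,,,,,,,
,,,,,,,,,
,,,,,,,,,
[6] ,,,,,,,,,
,,,,,,,,,
,,,,,,,,,
,,,@@,,,,
,,,@,@,,,
,,,,,v,,,
,,,,,,,,,
,,,,,,,,,
,,,,,,,,,
[7] ,,,,,,,,,
,,,,,,,,,
,,,,,,,,,
,,,@@,,,,
,,,@,@,,,
,,,,<@,,,
,,,,,,,,,
,,,,,,,,,
,,,,,,,,,
[8] ,,,,,,,,,
,,,,,,,,,
,,,,,,,,,
,,,@@,,,,
,,,@^@,,,
,,,,@@,,,
,,,,,,,,,
,,,,,,,,,
,,,,,,,,,
[9] ,,,,,,,,,
,,,,,,,,,
,,,,,,,,,
,,,@@,,,,
,,,@@>,,,
,,,,@@,,,
,,,,,,,,,
,,,,,,,,,
,,,,,,,,,
[10] ,,,,,,,,,
,,,,,,,,,
,,,,,,,,,
,,,@@^,,,
,,,@@,,,,
,,,,@@,,,
,,,,,,,,,
,,,,,,,,,
,,,,,,,,,
[11] ,,,,,,,,,
,,,,,,,,,
,,,,,,,,,
,,,@@@>,,
,,,@@,,,,
,,,,@@,,,
,,,,,,,,,
,,,,,,,,,
,,,,,,,,,
[12] ,,,,,,,,,
,,,,,,,,,
,,,,,,,,,
,,,@@@@,,
,,,@@,v,,
,,,,@@,,,
,,,,,,,,,
,,,,,,,,,
,,,,,,,,,
[13] ,,,,,,,,,
,,,,,,,,,
,,,,,,,,,
,,,@@@@,,
,,,@@<@,,
,,,,@@,,,
,,,,,,,,,
,,,,,,,,,
,,,,,,,,,
[14] ,,,,,,,,,
,,,,,,,,,
,,,,,,,,,
,,,@@^@,,
,,,@@@@,,
,,,,@@,,,
,,,,,,,,,
,,,,,,,,,
,,,,,,,,,
[15] ,,,,,,,,,
,,,,,,,,,
,,,,,,,,,
,,,@<,@,,
,,,@@@@,,
,,,,@@,,,
,,,,,,,,,
,,,,,,,,,
,,,,,,,,,

3,4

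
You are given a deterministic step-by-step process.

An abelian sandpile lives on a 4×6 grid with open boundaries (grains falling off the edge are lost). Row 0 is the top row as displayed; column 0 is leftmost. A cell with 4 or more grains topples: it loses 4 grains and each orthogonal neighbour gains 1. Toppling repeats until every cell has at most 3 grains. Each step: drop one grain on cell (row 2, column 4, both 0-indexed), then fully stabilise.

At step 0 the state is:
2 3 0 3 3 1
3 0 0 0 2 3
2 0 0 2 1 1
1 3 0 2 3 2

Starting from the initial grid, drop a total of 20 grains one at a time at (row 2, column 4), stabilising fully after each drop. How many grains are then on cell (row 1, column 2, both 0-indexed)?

0) 2 3 0 3 3 1
3 0 0 0 2 3
2 0 0 2 1 1
1 3 0 2 3 2
1) 2 3 0 3 3 1
3 0 0 0 2 3
2 0 0 2 2 1
1 3 0 2 3 2
2) 2 3 0 3 3 1
3 0 0 0 2 3
2 0 0 2 3 1
1 3 0 2 3 2
3) 2 3 0 3 3 1
3 0 0 0 3 3
2 0 0 3 1 2
1 3 0 3 0 3
4) 2 3 0 3 3 1
3 0 0 0 3 3
2 0 0 3 2 2
1 3 0 3 0 3
5) 2 3 0 3 3 1
3 0 0 0 3 3
2 0 0 3 3 2
1 3 0 3 0 3
6) 2 3 1 0 1 3
3 0 0 3 2 1
2 0 1 1 3 1
1 3 1 0 3 0
7) 2 3 1 0 1 3
3 0 0 3 3 1
2 0 1 2 1 2
1 3 1 1 0 1
8) 2 3 1 0 1 3
3 0 0 3 3 1
2 0 1 2 2 2
1 3 1 1 0 1
9) 2 3 1 0 1 3
3 0 0 3 3 1
2 0 1 2 3 2
1 3 1 1 0 1
10) 2 3 1 1 2 3
3 0 1 1 1 2
2 0 2 0 2 3
1 3 1 2 1 1
11) 2 3 1 1 2 3
3 0 1 1 1 2
2 0 2 0 3 3
1 3 1 2 1 1
12) 2 3 1 1 2 3
3 0 1 1 2 3
2 0 2 1 1 0
1 3 1 2 2 2
13) 2 3 1 1 2 3
3 0 1 1 2 3
2 0 2 1 2 0
1 3 1 2 2 2
14) 2 3 1 1 2 3
3 0 1 1 2 3
2 0 2 1 3 0
1 3 1 2 2 2
15) 2 3 1 1 2 3
3 0 1 1 3 3
2 0 2 2 0 1
1 3 1 2 3 2
16) 2 3 1 1 2 3
3 0 1 1 3 3
2 0 2 2 1 1
1 3 1 2 3 2
17) 2 3 1 1 2 3
3 0 1 1 3 3
2 0 2 2 2 1
1 3 1 2 3 2
18) 2 3 1 1 2 3
3 0 1 1 3 3
2 0 2 2 3 1
1 3 1 2 3 2
19) 2 3 1 2 0 1
3 0 1 2 2 1
2 0 2 3 2 3
1 3 1 3 0 3
20) 2 3 1 2 0 1
3 0 1 2 2 1
2 0 2 3 3 3
1 3 1 3 0 3

1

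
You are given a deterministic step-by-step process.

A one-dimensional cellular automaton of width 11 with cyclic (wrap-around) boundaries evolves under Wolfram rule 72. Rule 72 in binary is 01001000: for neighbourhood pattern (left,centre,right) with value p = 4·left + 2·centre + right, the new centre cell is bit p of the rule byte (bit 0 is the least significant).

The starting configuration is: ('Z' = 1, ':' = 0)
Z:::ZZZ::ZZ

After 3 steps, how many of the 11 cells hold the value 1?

0

t=0: Z:::ZZZ::ZZ
t=1: Z:::Z:Z::Z:
t=2: :::::::::::
t=3: :::::::::::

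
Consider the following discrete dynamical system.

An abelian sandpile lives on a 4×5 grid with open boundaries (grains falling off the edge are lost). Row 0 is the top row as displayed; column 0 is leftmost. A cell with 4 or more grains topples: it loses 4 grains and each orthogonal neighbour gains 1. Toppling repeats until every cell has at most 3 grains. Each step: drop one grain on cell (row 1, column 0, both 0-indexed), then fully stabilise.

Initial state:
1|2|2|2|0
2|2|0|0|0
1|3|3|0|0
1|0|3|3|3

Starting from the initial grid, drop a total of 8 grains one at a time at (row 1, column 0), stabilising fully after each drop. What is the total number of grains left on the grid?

25

gen 0: 1|2|2|2|0
2|2|0|0|0
1|3|3|0|0
1|0|3|3|3
gen 1: 1|2|2|2|0
3|2|0|0|0
1|3|3|0|0
1|0|3|3|3
gen 2: 2|2|2|2|0
0|3|0|0|0
2|3|3|0|0
1|0|3|3|3
gen 3: 2|2|2|2|0
1|3|0|0|0
2|3|3|0|0
1|0|3|3|3
gen 4: 2|2|2|2|0
2|3|0|0|0
2|3|3|0|0
1|0|3|3|3
gen 5: 2|2|2|2|0
3|3|0|0|0
2|3|3|0|0
1|0|3|3|3
gen 6: 3|3|2|2|0
2|1|2|0|0
0|2|1|2|1
2|2|1|1|0
gen 7: 3|3|2|2|0
3|1|2|0|0
0|2|1|2|1
2|2|1|1|0
gen 8: 1|0|3|2|0
1|3|2|0|0
1|2|1|2|1
2|2|1|1|0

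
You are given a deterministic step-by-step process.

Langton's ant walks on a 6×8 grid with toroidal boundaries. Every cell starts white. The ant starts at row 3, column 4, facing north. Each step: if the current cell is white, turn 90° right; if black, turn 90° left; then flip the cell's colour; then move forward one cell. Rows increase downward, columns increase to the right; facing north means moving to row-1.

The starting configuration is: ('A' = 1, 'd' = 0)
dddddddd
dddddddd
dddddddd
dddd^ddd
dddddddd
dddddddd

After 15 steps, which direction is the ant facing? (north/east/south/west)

east

k=0  dddddddd
dddddddd
dddddddd
dddd^ddd
dddddddd
dddddddd
k=1  dddddddd
dddddddd
dddddddd
ddddA>dd
dddddddd
dddddddd
k=2  dddddddd
dddddddd
dddddddd
ddddAAdd
dddddvdd
dddddddd
k=3  dddddddd
dddddddd
dddddddd
ddddAAdd
dddd<Add
dddddddd
k=4  dddddddd
dddddddd
dddddddd
dddd^Add
ddddAAdd
dddddddd
k=5  dddddddd
dddddddd
dddddddd
ddd<dAdd
ddddAAdd
dddddddd
k=6  dddddddd
dddddddd
ddd^dddd
dddAdAdd
ddddAAdd
dddddddd
k=7  dddddddd
dddddddd
dddA>ddd
dddAdAdd
ddddAAdd
dddddddd
k=8  dddddddd
dddddddd
dddAAddd
dddAvAdd
ddddAAdd
dddddddd
k=9  dddddddd
dddddddd
dddAAddd
ddd<AAdd
ddddAAdd
dddddddd
k=10  dddddddd
dddddddd
dddAAddd
ddddAAdd
dddvAAdd
dddddddd
k=11  dddddddd
dddddddd
dddAAddd
ddddAAdd
dd<AAAdd
dddddddd
k=12  dddddddd
dddddddd
dddAAddd
dd^dAAdd
ddAAAAdd
dddddddd
k=13  dddddddd
dddddddd
dddAAddd
ddA>AAdd
ddAAAAdd
dddddddd
k=14  dddddddd
dddddddd
dddAAddd
ddAAAAdd
ddAvAAdd
dddddddd
k=15  dddddddd
dddddddd
dddAAddd
ddAAAAdd
ddAd>Add
dddddddd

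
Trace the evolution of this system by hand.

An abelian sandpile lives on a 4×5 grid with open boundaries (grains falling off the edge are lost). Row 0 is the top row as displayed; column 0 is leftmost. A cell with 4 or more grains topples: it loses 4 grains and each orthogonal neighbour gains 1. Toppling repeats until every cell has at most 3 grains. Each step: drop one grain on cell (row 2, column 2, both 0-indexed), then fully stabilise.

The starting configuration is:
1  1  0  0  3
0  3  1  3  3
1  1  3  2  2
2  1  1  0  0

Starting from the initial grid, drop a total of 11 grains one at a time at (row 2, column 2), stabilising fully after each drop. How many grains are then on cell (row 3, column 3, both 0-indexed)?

step 0: 1  1  0  0  3
0  3  1  3  3
1  1  3  2  2
2  1  1  0  0
step 1: 1  1  0  0  3
0  3  2  3  3
1  2  0  3  2
2  1  2  0  0
step 2: 1  1  0  0  3
0  3  2  3  3
1  2  1  3  2
2  1  2  0  0
step 3: 1  1  0  0  3
0  3  2  3  3
1  2  2  3  2
2  1  2  0  0
step 4: 1  1  0  0  3
0  3  2  3  3
1  2  3  3  2
2  1  2  0  0
step 5: 1  2  1  2  0
1  1  1  2  2
2  0  3  2  0
2  2  3  1  1
step 6: 1  2  1  2  0
1  1  2  2  2
2  1  1  3  0
2  3  0  2  1
step 7: 1  2  1  2  0
1  1  2  2  2
2  1  2  3  0
2  3  0  2  1
step 8: 1  2  1  2  0
1  1  2  2  2
2  1  3  3  0
2  3  0  2  1
step 9: 1  2  1  2  0
1  1  3  3  2
2  2  1  0  1
2  3  1  3  1
step 10: 1  2  1  2  0
1  1  3  3  2
2  2  2  0  1
2  3  1  3  1
step 11: 1  2  1  2  0
1  1  3  3  2
2  2  3  0  1
2  3  1  3  1

3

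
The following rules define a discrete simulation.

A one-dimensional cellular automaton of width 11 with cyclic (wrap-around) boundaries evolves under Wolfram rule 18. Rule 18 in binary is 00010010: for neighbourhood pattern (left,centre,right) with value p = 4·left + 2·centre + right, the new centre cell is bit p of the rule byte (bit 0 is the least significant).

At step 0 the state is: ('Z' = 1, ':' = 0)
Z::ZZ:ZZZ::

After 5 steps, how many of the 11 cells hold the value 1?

4

k=0  Z::ZZ:ZZZ::
k=1  :ZZ::::::ZZ
k=2  :::Z::::Z::
k=3  ::Z:Z::Z:Z:
k=4  :Z:::ZZ:::Z
k=5  ::Z:Z::Z:Z:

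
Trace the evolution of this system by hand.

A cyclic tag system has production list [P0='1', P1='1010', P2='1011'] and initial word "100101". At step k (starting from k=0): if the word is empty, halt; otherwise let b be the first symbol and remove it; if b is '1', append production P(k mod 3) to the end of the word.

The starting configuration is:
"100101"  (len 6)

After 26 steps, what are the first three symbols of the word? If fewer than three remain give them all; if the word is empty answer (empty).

[0] "100101"  (len 6)
[1] "001011"  (len 6)
[2] "01011"  (len 5)
[3] "1011"  (len 4)
[4] "0111"  (len 4)
[5] "111"  (len 3)
[6] "111011"  (len 6)
[7] "110111"  (len 6)
[8] "101111010"  (len 9)
[9] "011110101011"  (len 12)
[10] "11110101011"  (len 11)
[11] "11101010111010"  (len 14)
[12] "11010101110101011"  (len 17)
[13] "10101011101010111"  (len 17)
[14] "01010111010101111010"  (len 20)
[15] "1010111010101111010"  (len 19)
[16] "0101110101011110101"  (len 19)
[17] "101110101011110101"  (len 18)
[18] "011101010111101011011"  (len 21)
[19] "11101010111101011011"  (len 20)
[20] "11010101111010110111010"  (len 23)
[21] "10101011110101101110101011"  (len 26)
[22] "01010111101011011101010111"  (len 26)
[23] "1010111101011011101010111"  (len 25)
[24] "0101111010110111010101111011"  (len 28)
[25] "101111010110111010101111011"  (len 27)
[26] "011110101101110101011110111010"  (len 30)

011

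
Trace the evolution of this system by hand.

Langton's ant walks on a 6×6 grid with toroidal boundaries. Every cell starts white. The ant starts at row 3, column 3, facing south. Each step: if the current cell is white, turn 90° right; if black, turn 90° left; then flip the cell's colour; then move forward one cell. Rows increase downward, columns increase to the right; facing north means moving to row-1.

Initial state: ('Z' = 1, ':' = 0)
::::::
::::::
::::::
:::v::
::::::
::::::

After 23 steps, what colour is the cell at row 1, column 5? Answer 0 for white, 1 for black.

t=0: ::::::
::::::
::::::
:::v::
::::::
::::::
t=1: ::::::
::::::
::::::
::<Z::
::::::
::::::
t=2: ::::::
::::::
::^:::
::ZZ::
::::::
::::::
t=3: ::::::
::::::
::Z>::
::ZZ::
::::::
::::::
t=4: ::::::
::::::
::ZZ::
::Zv::
::::::
::::::
t=5: ::::::
::::::
::ZZ::
::Z:>:
::::::
::::::
t=6: ::::::
::::::
::ZZ::
::Z:Z:
::::v:
::::::
t=7: ::::::
::::::
::ZZ::
::Z:Z:
:::<Z:
::::::
t=8: ::::::
::::::
::ZZ::
::Z^Z:
:::ZZ:
::::::
t=9: ::::::
::::::
::ZZ::
::ZZ>:
:::ZZ:
::::::
t=10: ::::::
::::::
::ZZ^:
::ZZ::
:::ZZ:
::::::
t=11: ::::::
::::::
::ZZZ>
::ZZ::
:::ZZ:
::::::
t=12: ::::::
::::::
::ZZZZ
::ZZ:v
:::ZZ:
::::::
t=13: ::::::
::::::
::ZZZZ
::ZZ<Z
:::ZZ:
::::::
t=14: ::::::
::::::
::ZZ^Z
::ZZZZ
:::ZZ:
::::::
t=15: ::::::
::::::
::Z<:Z
::ZZZZ
:::ZZ:
::::::
t=16: ::::::
::::::
::Z::Z
::ZvZZ
:::ZZ:
::::::
t=17: ::::::
::::::
::Z::Z
::Z:>Z
:::ZZ:
::::::
t=18: ::::::
::::::
::Z:^Z
::Z::Z
:::ZZ:
::::::
t=19: ::::::
::::::
::Z:Z>
::Z::Z
:::ZZ:
::::::
t=20: ::::::
:::::^
::Z:Z:
::Z::Z
:::ZZ:
::::::
t=21: ::::::
>::::Z
::Z:Z:
::Z::Z
:::ZZ:
::::::
t=22: ::::::
Z::::Z
v:Z:Z:
::Z::Z
:::ZZ:
::::::
t=23: ::::::
Z::::Z
Z:Z:Z<
::Z::Z
:::ZZ:
::::::

1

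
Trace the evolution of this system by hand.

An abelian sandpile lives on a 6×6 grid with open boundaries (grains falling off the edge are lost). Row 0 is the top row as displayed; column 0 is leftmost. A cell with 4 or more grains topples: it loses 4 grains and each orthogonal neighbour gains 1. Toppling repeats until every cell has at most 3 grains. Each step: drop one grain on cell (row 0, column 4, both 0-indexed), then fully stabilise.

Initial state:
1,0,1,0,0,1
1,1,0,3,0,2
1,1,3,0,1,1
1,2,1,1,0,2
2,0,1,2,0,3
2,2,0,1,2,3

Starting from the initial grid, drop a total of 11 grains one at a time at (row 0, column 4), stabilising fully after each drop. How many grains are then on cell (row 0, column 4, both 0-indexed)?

t=0: 1,0,1,0,0,1
1,1,0,3,0,2
1,1,3,0,1,1
1,2,1,1,0,2
2,0,1,2,0,3
2,2,0,1,2,3
t=1: 1,0,1,0,1,1
1,1,0,3,0,2
1,1,3,0,1,1
1,2,1,1,0,2
2,0,1,2,0,3
2,2,0,1,2,3
t=2: 1,0,1,0,2,1
1,1,0,3,0,2
1,1,3,0,1,1
1,2,1,1,0,2
2,0,1,2,0,3
2,2,0,1,2,3
t=3: 1,0,1,0,3,1
1,1,0,3,0,2
1,1,3,0,1,1
1,2,1,1,0,2
2,0,1,2,0,3
2,2,0,1,2,3
t=4: 1,0,1,1,0,2
1,1,0,3,1,2
1,1,3,0,1,1
1,2,1,1,0,2
2,0,1,2,0,3
2,2,0,1,2,3
t=5: 1,0,1,1,1,2
1,1,0,3,1,2
1,1,3,0,1,1
1,2,1,1,0,2
2,0,1,2,0,3
2,2,0,1,2,3
t=6: 1,0,1,1,2,2
1,1,0,3,1,2
1,1,3,0,1,1
1,2,1,1,0,2
2,0,1,2,0,3
2,2,0,1,2,3
t=7: 1,0,1,1,3,2
1,1,0,3,1,2
1,1,3,0,1,1
1,2,1,1,0,2
2,0,1,2,0,3
2,2,0,1,2,3
t=8: 1,0,1,2,0,3
1,1,0,3,2,2
1,1,3,0,1,1
1,2,1,1,0,2
2,0,1,2,0,3
2,2,0,1,2,3
t=9: 1,0,1,2,1,3
1,1,0,3,2,2
1,1,3,0,1,1
1,2,1,1,0,2
2,0,1,2,0,3
2,2,0,1,2,3
t=10: 1,0,1,2,2,3
1,1,0,3,2,2
1,1,3,0,1,1
1,2,1,1,0,2
2,0,1,2,0,3
2,2,0,1,2,3
t=11: 1,0,1,2,3,3
1,1,0,3,2,2
1,1,3,0,1,1
1,2,1,1,0,2
2,0,1,2,0,3
2,2,0,1,2,3

3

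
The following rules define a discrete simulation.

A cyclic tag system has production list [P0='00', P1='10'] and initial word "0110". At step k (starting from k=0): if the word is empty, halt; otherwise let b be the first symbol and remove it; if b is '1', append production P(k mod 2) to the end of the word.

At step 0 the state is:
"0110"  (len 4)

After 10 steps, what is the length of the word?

0

[0] "0110"  (len 4)
[1] "110"  (len 3)
[2] "1010"  (len 4)
[3] "01000"  (len 5)
[4] "1000"  (len 4)
[5] "00000"  (len 5)
[6] "0000"  (len 4)
[7] "000"  (len 3)
[8] "00"  (len 2)
[9] "0"  (len 1)
[10] (halted — word empty)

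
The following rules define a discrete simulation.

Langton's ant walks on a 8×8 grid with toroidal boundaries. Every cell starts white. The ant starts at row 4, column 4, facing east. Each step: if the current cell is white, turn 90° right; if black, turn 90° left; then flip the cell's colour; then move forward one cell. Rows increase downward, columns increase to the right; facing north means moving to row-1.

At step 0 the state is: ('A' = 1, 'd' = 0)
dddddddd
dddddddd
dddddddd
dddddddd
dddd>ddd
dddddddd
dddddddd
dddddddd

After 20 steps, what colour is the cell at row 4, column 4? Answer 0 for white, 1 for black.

k=0  dddddddd
dddddddd
dddddddd
dddddddd
dddd>ddd
dddddddd
dddddddd
dddddddd
k=1  dddddddd
dddddddd
dddddddd
dddddddd
ddddAddd
ddddvddd
dddddddd
dddddddd
k=2  dddddddd
dddddddd
dddddddd
dddddddd
ddddAddd
ddd<Addd
dddddddd
dddddddd
k=3  dddddddd
dddddddd
dddddddd
dddddddd
ddd^Addd
dddAAddd
dddddddd
dddddddd
k=4  dddddddd
dddddddd
dddddddd
dddddddd
dddA>ddd
dddAAddd
dddddddd
dddddddd
k=5  dddddddd
dddddddd
dddddddd
dddd^ddd
dddAdddd
dddAAddd
dddddddd
dddddddd
k=6  dddddddd
dddddddd
dddddddd
ddddA>dd
dddAdddd
dddAAddd
dddddddd
dddddddd
k=7  dddddddd
dddddddd
dddddddd
ddddAAdd
dddAdvdd
dddAAddd
dddddddd
dddddddd
k=8  dddddddd
dddddddd
dddddddd
ddddAAdd
dddA<Add
dddAAddd
dddddddd
dddddddd
k=9  dddddddd
dddddddd
dddddddd
dddd^Add
dddAAAdd
dddAAddd
dddddddd
dddddddd
k=10  dddddddd
dddddddd
dddddddd
ddd<dAdd
dddAAAdd
dddAAddd
dddddddd
dddddddd
k=11  dddddddd
dddddddd
ddd^dddd
dddAdAdd
dddAAAdd
dddAAddd
dddddddd
dddddddd
k=12  dddddddd
dddddddd
dddA>ddd
dddAdAdd
dddAAAdd
dddAAddd
dddddddd
dddddddd
k=13  dddddddd
dddddddd
dddAAddd
dddAvAdd
dddAAAdd
dddAAddd
dddddddd
dddddddd
k=14  dddddddd
dddddddd
dddAAddd
ddd<AAdd
dddAAAdd
dddAAddd
dddddddd
dddddddd
k=15  dddddddd
dddddddd
dddAAddd
ddddAAdd
dddvAAdd
dddAAddd
dddddddd
dddddddd
k=16  dddddddd
dddddddd
dddAAddd
ddddAAdd
dddd>Add
dddAAddd
dddddddd
dddddddd
k=17  dddddddd
dddddddd
dddAAddd
dddd^Add
dddddAdd
dddAAddd
dddddddd
dddddddd
k=18  dddddddd
dddddddd
dddAAddd
ddd<dAdd
dddddAdd
dddAAddd
dddddddd
dddddddd
k=19  dddddddd
dddddddd
ddd^Addd
dddAdAdd
dddddAdd
dddAAddd
dddddddd
dddddddd
k=20  dddddddd
dddddddd
dd<dAddd
dddAdAdd
dddddAdd
dddAAddd
dddddddd
dddddddd

0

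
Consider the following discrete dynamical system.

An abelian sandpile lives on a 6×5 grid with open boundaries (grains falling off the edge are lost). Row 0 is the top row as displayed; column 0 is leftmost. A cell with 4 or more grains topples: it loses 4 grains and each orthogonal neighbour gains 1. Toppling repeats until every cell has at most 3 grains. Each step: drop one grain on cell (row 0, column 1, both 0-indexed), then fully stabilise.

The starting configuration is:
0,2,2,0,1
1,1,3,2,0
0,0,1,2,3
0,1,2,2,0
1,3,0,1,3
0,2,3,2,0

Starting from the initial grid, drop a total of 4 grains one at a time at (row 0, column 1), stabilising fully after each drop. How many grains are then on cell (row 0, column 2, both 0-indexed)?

t=0: 0,2,2,0,1
1,1,3,2,0
0,0,1,2,3
0,1,2,2,0
1,3,0,1,3
0,2,3,2,0
t=1: 0,3,2,0,1
1,1,3,2,0
0,0,1,2,3
0,1,2,2,0
1,3,0,1,3
0,2,3,2,0
t=2: 1,0,3,0,1
1,2,3,2,0
0,0,1,2,3
0,1,2,2,0
1,3,0,1,3
0,2,3,2,0
t=3: 1,1,3,0,1
1,2,3,2,0
0,0,1,2,3
0,1,2,2,0
1,3,0,1,3
0,2,3,2,0
t=4: 1,2,3,0,1
1,2,3,2,0
0,0,1,2,3
0,1,2,2,0
1,3,0,1,3
0,2,3,2,0

3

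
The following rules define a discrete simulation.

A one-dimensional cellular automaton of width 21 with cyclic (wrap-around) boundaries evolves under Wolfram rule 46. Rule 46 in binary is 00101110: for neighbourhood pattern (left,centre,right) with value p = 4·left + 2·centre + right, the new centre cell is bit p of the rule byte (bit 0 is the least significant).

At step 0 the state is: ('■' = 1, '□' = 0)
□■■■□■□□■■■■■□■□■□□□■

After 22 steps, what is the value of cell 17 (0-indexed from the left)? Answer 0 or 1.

0

[0] □■■■□■□□■■■■■□■□■□□□■
[1] ■■□□■■□■■□□□□■■■■□□■■
[2] □□□■■□■■□□□□■■□□□□■■□
[3] □□■■□■■□□□□■■□□□□■■□□
[4] □■■□■■□□□□■■□□□□■■□□□
[5] ■■□■■□□□□■■□□□□■■□□□□
[6] ■□■■□□□□■■□□□□■■□□□□■
[7] □■■□□□□■■□□□□■■□□□□■■
[8] ■■□□□□■■□□□□■■□□□□■■□
[9] ■□□□□■■□□□□■■□□□□■■□■
[10] □□□□■■□□□□■■□□□□■■□■■
[11] □□□■■□□□□■■□□□□■■□■■□
[12] □□■■□□□□■■□□□□■■□■■□□
[13] □■■□□□□■■□□□□■■□■■□□□
[14] ■■□□□□■■□□□□■■□■■□□□□
[15] ■□□□□■■□□□□■■□■■□□□□■
[16] □□□□■■□□□□■■□■■□□□□■■
[17] □□□■■□□□□■■□■■□□□□■■□
[18] □□■■□□□□■■□■■□□□□■■□□
[19] □■■□□□□■■□■■□□□□■■□□□
[20] ■■□□□□■■□■■□□□□■■□□□□
[21] ■□□□□■■□■■□□□□■■□□□□■
[22] □□□□■■□■■□□□□■■□□□□■■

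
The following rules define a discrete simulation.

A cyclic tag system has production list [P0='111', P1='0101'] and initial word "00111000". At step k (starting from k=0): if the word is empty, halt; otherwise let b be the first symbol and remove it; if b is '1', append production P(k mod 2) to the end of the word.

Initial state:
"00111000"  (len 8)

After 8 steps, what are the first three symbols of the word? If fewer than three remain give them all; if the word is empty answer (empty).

111

t=0: "00111000"  (len 8)
t=1: "0111000"  (len 7)
t=2: "111000"  (len 6)
t=3: "11000111"  (len 8)
t=4: "10001110101"  (len 11)
t=5: "0001110101111"  (len 13)
t=6: "001110101111"  (len 12)
t=7: "01110101111"  (len 11)
t=8: "1110101111"  (len 10)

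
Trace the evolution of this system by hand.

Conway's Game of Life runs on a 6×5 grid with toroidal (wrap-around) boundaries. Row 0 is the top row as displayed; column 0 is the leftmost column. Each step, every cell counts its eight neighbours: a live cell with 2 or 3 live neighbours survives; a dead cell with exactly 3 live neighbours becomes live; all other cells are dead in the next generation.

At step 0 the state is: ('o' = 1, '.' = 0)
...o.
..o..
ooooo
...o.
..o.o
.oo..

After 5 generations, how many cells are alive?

5

[0] ...o.
..o..
ooooo
...o.
..o.o
.oo..
[1] .o.o.
o....
oo..o
.....
.oo..
.oo..
[2] oo...
..o..
oo..o
..o..
.oo..
o..o.
[3] ooo.o
..o.o
oooo.
..oo.
.ooo.
o...o
[4] ..o..
.....
o....
o....
oo...
.....
[5] .....
.....
.....
o...o
oo...
.o...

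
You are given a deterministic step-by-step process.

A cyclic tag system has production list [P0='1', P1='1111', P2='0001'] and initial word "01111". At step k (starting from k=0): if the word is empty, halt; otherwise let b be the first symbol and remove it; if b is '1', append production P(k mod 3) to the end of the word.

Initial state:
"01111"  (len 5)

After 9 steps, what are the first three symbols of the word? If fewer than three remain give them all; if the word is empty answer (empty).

0) "01111"  (len 5)
1) "1111"  (len 4)
2) "1111111"  (len 7)
3) "1111110001"  (len 10)
4) "1111100011"  (len 10)
5) "1111000111111"  (len 13)
6) "1110001111110001"  (len 16)
7) "1100011111100011"  (len 16)
8) "1000111111000111111"  (len 19)
9) "0001111110001111110001"  (len 22)

000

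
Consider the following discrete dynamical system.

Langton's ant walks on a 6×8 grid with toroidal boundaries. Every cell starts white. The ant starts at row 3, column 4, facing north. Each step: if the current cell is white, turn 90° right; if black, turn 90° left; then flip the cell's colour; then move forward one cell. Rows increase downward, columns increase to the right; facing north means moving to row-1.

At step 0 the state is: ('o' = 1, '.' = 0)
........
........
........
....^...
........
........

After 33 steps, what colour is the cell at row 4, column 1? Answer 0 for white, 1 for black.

[0] ........
........
........
....^...
........
........
[1] ........
........
........
....o>..
........
........
[2] ........
........
........
....oo..
.....v..
........
[3] ........
........
........
....oo..
....<o..
........
[4] ........
........
........
....^o..
....oo..
........
[5] ........
........
........
...<.o..
....oo..
........
[6] ........
........
...^....
...o.o..
....oo..
........
[7] ........
........
...o>...
...o.o..
....oo..
........
[8] ........
........
...oo...
...ovo..
....oo..
........
[9] ........
........
...oo...
...<oo..
....oo..
........
[10] ........
........
...oo...
....oo..
...voo..
........
[11] ........
........
...oo...
....oo..
..<ooo..
........
[12] ........
........
...oo...
..^.oo..
..oooo..
........
[13] ........
........
...oo...
..o>oo..
..oooo..
........
[14] ........
........
...oo...
..oooo..
..ovoo..
........
[15] ........
........
...oo...
..oooo..
..o.>o..
........
[16] ........
........
...oo...
..oo^o..
..o..o..
........
[17] ........
........
...oo...
..o<.o..
..o..o..
........
[18] ........
........
...oo...
..o..o..
..ov.o..
........
[19] ........
........
...oo...
..o..o..
..<o.o..
........
[20] ........
........
...oo...
..o..o..
...o.o..
..v.....
[21] ........
........
...oo...
..o..o..
...o.o..
.<o.....
[22] ........
........
...oo...
..o..o..
.^.o.o..
.oo.....
[23] ........
........
...oo...
..o..o..
.o>o.o..
.oo.....
[24] ........
........
...oo...
..o..o..
.ooo.o..
.ov.....
[25] ........
........
...oo...
..o..o..
.ooo.o..
.o.>....
[26] ...v....
........
...oo...
..o..o..
.ooo.o..
.o.o....
[27] ..<o....
........
...oo...
..o..o..
.ooo.o..
.o.o....
[28] ..oo....
........
...oo...
..o..o..
.ooo.o..
.o^o....
[29] ..oo....
........
...oo...
..o..o..
.ooo.o..
.oo>....
[30] ..oo....
........
...oo...
..o..o..
.oo^.o..
.oo.....
[31] ..oo....
........
...oo...
..o..o..
.o<..o..
.oo.....
[32] ..oo....
........
...oo...
..o..o..
.o...o..
.ov.....
[33] ..oo....
........
...oo...
..o..o..
.o...o..
.o.>....

1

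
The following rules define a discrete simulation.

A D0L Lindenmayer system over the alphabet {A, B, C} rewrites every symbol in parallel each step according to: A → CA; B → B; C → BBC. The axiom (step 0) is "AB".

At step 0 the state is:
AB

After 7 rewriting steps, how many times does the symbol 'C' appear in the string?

7

gen 0: AB
gen 1: CAB
gen 2: BBCCAB
gen 3: BBBBCBBCCAB
gen 4: BBBBBBCBBBBCBBCCAB
gen 5: BBBBBBBBCBBBBBBCBBBBCBBCCAB
gen 6: BBBBBBBBBBCBBBBBBBBCBBBBBBCBBBBCBBCCAB
gen 7: BBBBBBBBBBBBCBBBBBBBBBBCBBBBBBBBCBBBBBBCBBBBCBBCCAB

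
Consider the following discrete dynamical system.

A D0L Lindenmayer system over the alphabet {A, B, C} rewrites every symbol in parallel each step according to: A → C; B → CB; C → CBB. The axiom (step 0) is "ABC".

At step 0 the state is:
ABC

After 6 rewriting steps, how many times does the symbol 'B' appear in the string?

t=0: ABC
t=1: CCBCBB
t=2: CBBCBBCBCBBCBCB
t=3: CBBCBCBCBBCBCBCBBCBCBBCBCBCBBCBCBBCB
t=4: CBBCBCBCBBCBCBBCBCBBCBCBCBBCBCBBCBCBBCBCBCBBCBCBBCBCBCBBCBCBBCBCBBCBCBCBBCBCBBCBCBCBBCB
t=5: CBBCBCBCBBCBCBBCBCBBCBCBCBBCBCBBCBCBCBBCBCBBCBCBCBBCBCBBCB…CBBCBCBCBBCBCBBCBCBBCBCBCBBCBCBBCBCBCBBCBCBBCBCBBCBCBCBBCB  (len 210)
t=6: CBBCBCBCBBCBCBBCBCBBCBCBCBBCBCBBCBCBCBBCBCBBCBCBCBBCBCBBCB…CBBCBCBBCBCBCBBCBCBBCBCBCBBCBCBBCBCBCBBCBCBBCBCBBCBCBCBBCB  (len 507)

297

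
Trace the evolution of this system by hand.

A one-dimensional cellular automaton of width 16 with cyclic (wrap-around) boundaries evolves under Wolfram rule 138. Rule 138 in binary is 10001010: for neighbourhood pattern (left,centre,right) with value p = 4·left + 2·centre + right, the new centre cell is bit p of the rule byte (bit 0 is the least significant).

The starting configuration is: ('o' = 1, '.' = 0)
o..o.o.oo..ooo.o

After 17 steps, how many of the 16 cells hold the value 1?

0) o..o.o.oo..ooo.o
1) ..o....o..ooo..o
2) .o....o..ooo..o.
3) o....o..ooo..o..
4) ....o..ooo..o..o
5) ...o..ooo..o..o.
6) ..o..ooo..o..o..
7) .o..ooo..o..o...
8) o..ooo..o..o....
9) ..ooo..o..o....o
10) .ooo..o..o....o.
11) ooo..o..o....o..
12) oo..o..o....o..o
13) o..o..o....o..oo
14) ..o..o....o..ooo
15) .o..o....o..ooo.
16) o..o....o..ooo..
17) ..o....o..ooo..o

6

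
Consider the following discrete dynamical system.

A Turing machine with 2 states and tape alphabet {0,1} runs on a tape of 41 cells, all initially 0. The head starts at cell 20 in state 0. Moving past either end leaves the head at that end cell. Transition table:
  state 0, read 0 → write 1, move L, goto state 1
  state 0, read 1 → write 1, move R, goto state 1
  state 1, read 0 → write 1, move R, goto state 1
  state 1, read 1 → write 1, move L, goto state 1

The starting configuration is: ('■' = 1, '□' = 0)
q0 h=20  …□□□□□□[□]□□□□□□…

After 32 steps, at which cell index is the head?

gen 0: q0 h=20  …□□□□□□[□]□□□□□□…
gen 1: q1 h=19  …□□□□□□[□]■□□□□□…
gen 2: q1 h=20  …□□□□□■[■]□□□□□□…
gen 3: q1 h=19  …□□□□□□[■]■□□□□□…
gen 4: q1 h=18  …□□□□□□[□]■■□□□□…
gen 5: q1 h=19  …□□□□□■[■]■□□□□□…
gen 6: q1 h=18  …□□□□□□[■]■■□□□□…
gen 7: q1 h=17  …□□□□□□[□]■■■□□□…
gen 8: q1 h=18  …□□□□□■[■]■■□□□□…
gen 9: q1 h=17  …□□□□□□[■]■■■□□□…
gen 10: q1 h=16  …□□□□□□[□]■■■■□□…
gen 11: q1 h=17  …□□□□□■[■]■■■□□□…
gen 12: q1 h=16  …□□□□□□[■]■■■■□□…
gen 13: q1 h=15  …□□□□□□[□]■■■■■□…
gen 14: q1 h=16  …□□□□□■[■]■■■■□□…
gen 15: q1 h=15  …□□□□□□[■]■■■■■□…
gen 16: q1 h=14  …□□□□□□[□]■■■■■■…
gen 17: q1 h=15  …□□□□□■[■]■■■■■□…
gen 18: q1 h=14  …□□□□□□[■]■■■■■■…
gen 19: q1 h=13  …□□□□□□[□]■■■■■■…
gen 20: q1 h=14  …□□□□□■[■]■■■■■■…
gen 21: q1 h=13  …□□□□□□[■]■■■■■■…
gen 22: q1 h=12  …□□□□□□[□]■■■■■■…
gen 23: q1 h=13  …□□□□□■[■]■■■■■■…
gen 24: q1 h=12  …□□□□□□[■]■■■■■■…
gen 25: q1 h=11  …□□□□□□[□]■■■■■■…
gen 26: q1 h=12  …□□□□□■[■]■■■■■■…
gen 27: q1 h=11  …□□□□□□[■]■■■■■■…
gen 28: q1 h=10  …□□□□□□[□]■■■■■■…
gen 29: q1 h=11  …□□□□□■[■]■■■■■■…
gen 30: q1 h=10  …□□□□□□[■]■■■■■■…
gen 31: q1 h= 9  …□□□□□□[□]■■■■■■…
gen 32: q1 h=10  …□□□□□■[■]■■■■■■…

10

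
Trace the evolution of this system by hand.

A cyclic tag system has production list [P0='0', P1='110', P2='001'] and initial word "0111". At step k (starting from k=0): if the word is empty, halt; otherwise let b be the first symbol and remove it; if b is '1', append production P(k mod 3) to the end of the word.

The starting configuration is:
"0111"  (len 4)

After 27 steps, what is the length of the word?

gen 0: "0111"  (len 4)
gen 1: "111"  (len 3)
gen 2: "11110"  (len 5)
gen 3: "1110001"  (len 7)
gen 4: "1100010"  (len 7)
gen 5: "100010110"  (len 9)
gen 6: "00010110001"  (len 11)
gen 7: "0010110001"  (len 10)
gen 8: "010110001"  (len 9)
gen 9: "10110001"  (len 8)
gen 10: "01100010"  (len 8)
gen 11: "1100010"  (len 7)
gen 12: "100010001"  (len 9)
gen 13: "000100010"  (len 9)
gen 14: "00100010"  (len 8)
gen 15: "0100010"  (len 7)
gen 16: "100010"  (len 6)
gen 17: "00010110"  (len 8)
gen 18: "0010110"  (len 7)
gen 19: "010110"  (len 6)
gen 20: "10110"  (len 5)
gen 21: "0110001"  (len 7)
gen 22: "110001"  (len 6)
gen 23: "10001110"  (len 8)
gen 24: "0001110001"  (len 10)
gen 25: "001110001"  (len 9)
gen 26: "01110001"  (len 8)
gen 27: "1110001"  (len 7)

7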